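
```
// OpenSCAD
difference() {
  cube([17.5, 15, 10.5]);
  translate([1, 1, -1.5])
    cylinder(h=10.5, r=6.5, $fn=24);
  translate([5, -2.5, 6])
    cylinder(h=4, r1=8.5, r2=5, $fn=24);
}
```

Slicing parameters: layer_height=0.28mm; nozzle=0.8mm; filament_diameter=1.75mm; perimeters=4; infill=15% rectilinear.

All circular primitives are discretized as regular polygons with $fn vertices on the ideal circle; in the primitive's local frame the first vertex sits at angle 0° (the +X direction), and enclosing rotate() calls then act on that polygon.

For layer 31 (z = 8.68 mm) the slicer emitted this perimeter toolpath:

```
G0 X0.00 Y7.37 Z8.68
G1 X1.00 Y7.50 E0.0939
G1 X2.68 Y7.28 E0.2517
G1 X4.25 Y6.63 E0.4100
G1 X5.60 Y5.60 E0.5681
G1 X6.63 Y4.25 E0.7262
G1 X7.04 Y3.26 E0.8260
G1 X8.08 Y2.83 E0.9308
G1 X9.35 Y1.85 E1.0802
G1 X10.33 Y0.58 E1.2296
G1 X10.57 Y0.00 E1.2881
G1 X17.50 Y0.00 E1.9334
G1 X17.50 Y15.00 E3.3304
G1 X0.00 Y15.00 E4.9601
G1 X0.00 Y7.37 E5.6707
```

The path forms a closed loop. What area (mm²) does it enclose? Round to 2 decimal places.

209.46 mm²

Apply the shoelace formula to the sequence of (X, Y) vertices; enclosed area = 209.46 mm².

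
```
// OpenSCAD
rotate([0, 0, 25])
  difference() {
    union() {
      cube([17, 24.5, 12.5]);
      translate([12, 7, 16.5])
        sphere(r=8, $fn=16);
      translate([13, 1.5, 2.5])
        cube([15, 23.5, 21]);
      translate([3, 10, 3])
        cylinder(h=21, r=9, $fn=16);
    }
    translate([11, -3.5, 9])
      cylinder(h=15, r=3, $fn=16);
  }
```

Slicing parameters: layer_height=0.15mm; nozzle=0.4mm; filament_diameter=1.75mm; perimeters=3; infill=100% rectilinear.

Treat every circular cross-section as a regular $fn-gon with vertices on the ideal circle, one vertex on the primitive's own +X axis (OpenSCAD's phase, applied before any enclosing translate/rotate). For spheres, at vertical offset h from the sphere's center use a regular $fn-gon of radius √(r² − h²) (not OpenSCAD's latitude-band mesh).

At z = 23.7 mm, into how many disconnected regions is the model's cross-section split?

1

At z = 23.7 mm: the cube is absent (z outside [0, 12.5]); the r=8 sphere at (12, 7) contributes a regular 16-gon of circumradius √(8²−7.2²) = 3.487; the cube at (13, 1.5) is absent (z outside [2.5, 23.5]); the r=9 cylinder at (3, 10) gives a regular 16-gon of circumradius 9 (constant along its height); Taking the union: the regions partially overlap (shared area 13.09 mm²), so overlapping operands fuse into one piece — 1 connected region; the r=3 cylinder at (11, -3.5) contributes a regular 16-gon of circumradius 3; Taking the first minus the rest: starting from that combined region, the r=3 cylinder at (11, -3.5) misses the remaining region (no effect) — 1 connected region; (whole slice rotated 25° about Z — lengths, areas and connectivity unchanged). The result has 1 disconnected region.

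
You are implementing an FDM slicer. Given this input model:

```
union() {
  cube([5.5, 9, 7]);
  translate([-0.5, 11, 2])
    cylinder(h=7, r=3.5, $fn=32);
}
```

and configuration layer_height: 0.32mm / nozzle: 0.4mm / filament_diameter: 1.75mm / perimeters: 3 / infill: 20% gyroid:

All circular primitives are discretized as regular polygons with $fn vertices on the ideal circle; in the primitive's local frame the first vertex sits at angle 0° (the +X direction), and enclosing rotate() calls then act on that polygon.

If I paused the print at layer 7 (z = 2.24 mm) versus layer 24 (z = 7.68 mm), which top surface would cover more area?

Layer 7 (z = 2.24): the cube (footprint 5.5×9) is included at this height (area 49.50 mm²); the cylinder at (-0.5, 11): section is a regular 32-gon, circumradius r=3.5 (area = (32/2)·3.500²·sin(360°/32) = 38.24 mm²); Taking the union: the regions partially overlap — summed areas 87.74 mm² minus the doubly-counted overlap 2.25 mm² gives 85.49 mm² — area = 85.49 mm². So its area = 85.49 mm². Layer 24 (z = 7.68): the cube does not reach this height (z outside [0, 7]); the cylinder at (-0.5, 11): section is a regular 32-gon, circumradius r=3.5 (area = (32/2)·3.500²·sin(360°/32) = 38.24 mm²); Merging all regions: only the r=3.5 cylinder at (-0.5, 11) is present, so the union is just that shape — area = 38.24 mm². So its area = 38.24 mm². Layer 7 is larger (85.49 vs 38.24 mm²).

layer 7 (z = 2.24 mm)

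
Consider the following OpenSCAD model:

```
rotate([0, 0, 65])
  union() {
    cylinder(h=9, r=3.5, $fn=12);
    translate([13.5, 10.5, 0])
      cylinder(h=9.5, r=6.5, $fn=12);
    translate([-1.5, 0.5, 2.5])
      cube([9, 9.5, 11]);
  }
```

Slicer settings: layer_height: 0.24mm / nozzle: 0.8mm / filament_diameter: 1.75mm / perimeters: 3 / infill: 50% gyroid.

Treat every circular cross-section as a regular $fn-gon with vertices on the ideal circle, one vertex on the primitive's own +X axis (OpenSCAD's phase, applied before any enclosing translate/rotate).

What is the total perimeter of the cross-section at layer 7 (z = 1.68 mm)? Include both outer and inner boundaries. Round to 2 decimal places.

At z = 1.68 mm: the cylinder: section is a regular 12-gon, circumradius r=3.5 (perimeter = 2·12·3.500·sin(180°/12) = 21.74 mm); the cylinder at (13.5, 10.5): section is a regular 12-gon, circumradius r=6.5 (perimeter = 2·12·6.500·sin(180°/12) = 40.38 mm); the cube at (-1.5, 0.5) is absent (z outside [2.5, 13.5]); Taking the union: the 2 present regions are separate (no shared area or edge), so areas and boundary lengths simply add and each stays a separate island — boundary = 62.12 mm; (rotated 65° about Z; rotation is an isometry so areas/perimeters/island counts are preserved). Overall, the cross-section has 2 separate islands. Total boundary length (outer) = 62.12 mm.

62.12 mm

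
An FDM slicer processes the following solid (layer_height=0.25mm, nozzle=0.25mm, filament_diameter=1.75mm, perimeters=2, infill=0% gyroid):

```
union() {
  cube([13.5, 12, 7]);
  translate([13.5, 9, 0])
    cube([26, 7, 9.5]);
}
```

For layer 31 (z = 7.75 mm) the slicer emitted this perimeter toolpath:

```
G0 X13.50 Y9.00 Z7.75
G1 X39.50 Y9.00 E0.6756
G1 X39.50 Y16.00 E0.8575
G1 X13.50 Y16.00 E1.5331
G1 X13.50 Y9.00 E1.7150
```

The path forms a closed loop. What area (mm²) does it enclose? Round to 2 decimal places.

Apply the shoelace formula to the sequence of (X, Y) vertices; enclosed area = 182.00 mm².

182.00 mm²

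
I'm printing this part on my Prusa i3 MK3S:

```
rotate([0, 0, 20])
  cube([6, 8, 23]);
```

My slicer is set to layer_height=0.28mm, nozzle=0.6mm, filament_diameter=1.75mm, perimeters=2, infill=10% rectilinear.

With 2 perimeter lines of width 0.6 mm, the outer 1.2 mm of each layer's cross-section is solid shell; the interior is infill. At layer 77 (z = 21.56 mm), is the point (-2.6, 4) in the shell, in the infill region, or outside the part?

outside

At z = 21.56 mm: the cube (footprint 6×8) is included at this height; (whole slice rotated 20° about Z — lengths, areas and connectivity unchanged). Overall, the cross-section is a single solid region. Undo the 20° rotation: the query point maps to (-1.075, 4.648) in the un-rotated model frame. The nearest boundary edge runs (0.00, 8.00)→(0.00, 0.00); distance from the point to it = 1.08 mm. The point is not inside any of the regions above, so it lies outside the cross-section (1.08 mm from the nearest boundary).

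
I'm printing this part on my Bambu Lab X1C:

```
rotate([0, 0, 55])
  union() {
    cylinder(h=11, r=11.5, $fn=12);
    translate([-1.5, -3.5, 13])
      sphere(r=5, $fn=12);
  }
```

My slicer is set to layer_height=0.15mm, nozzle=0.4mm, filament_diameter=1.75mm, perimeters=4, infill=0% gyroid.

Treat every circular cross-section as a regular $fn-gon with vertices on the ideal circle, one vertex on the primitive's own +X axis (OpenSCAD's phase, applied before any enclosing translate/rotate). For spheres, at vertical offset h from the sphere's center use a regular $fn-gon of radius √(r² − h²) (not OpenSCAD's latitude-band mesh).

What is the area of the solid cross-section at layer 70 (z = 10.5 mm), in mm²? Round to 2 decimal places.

396.75 mm²

At z = 10.5 mm: the r=11.5 cylinder contributes a regular 12-gon of circumradius 11.5 (area = (12/2)·11.500²·sin(360°/12) = 396.75 mm²); the r=5 sphere at (-1.5, -3.5) slices to a regular 12-gon of circumradius 4.330 (√(r²−h²) with h=2.5 from center) (area = (12/2)·4.330²·sin(360°/12) = 56.25 mm²); Merging all regions: the r=5 sphere at (-1.5, -3.5) lies entirely inside the r=11.5 cylinder, so the union is just the r=11.5 cylinder — area = 396.75 mm²; (rotated 55° about Z; rotation is an isometry so areas/perimeters/island counts are preserved). Overall, the cross-section is a single solid region. Net area = 396.75 mm².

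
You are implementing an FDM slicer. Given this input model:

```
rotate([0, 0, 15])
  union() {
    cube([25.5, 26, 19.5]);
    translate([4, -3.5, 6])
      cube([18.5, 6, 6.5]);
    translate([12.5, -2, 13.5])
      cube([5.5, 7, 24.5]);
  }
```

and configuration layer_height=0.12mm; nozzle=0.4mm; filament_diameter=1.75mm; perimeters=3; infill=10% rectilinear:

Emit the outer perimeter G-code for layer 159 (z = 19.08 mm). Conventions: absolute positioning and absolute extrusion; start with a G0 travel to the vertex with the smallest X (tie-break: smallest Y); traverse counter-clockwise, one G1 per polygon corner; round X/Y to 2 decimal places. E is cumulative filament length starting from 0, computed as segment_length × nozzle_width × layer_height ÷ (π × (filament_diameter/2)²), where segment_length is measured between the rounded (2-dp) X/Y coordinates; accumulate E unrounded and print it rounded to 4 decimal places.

G0 X-6.73 Y25.11 Z19.08
G1 X0.00 Y0.00 E0.5188
G1 X12.07 Y3.24 E0.7682
G1 X12.59 Y1.30 E0.8083
G1 X17.90 Y2.73 E0.9180
G1 X17.39 Y4.66 E0.9578
G1 X24.63 Y6.60 E1.1074
G1 X17.90 Y31.71 E1.6262
G1 X-6.73 Y25.11 E2.1351

At z = 19.08 mm: the 25.5×26 cube contributes its full rectangle; the cube at (4, -3.5) is not intersected at this z (z outside [6, 12.5]); the 5.5×7 cube at (12.5, -2) contributes its full rectangle; Merging all regions: the regions partially overlap (shared area 27.50 mm²), so overlapping operands fuse into one piece — 1 connected region; (rotated 15° about Z; rotation is an isometry so areas/perimeters/island counts are preserved). The outline is a single polygon with 8 vertices. Extrusion per mm of travel: 0.4 × 0.12 / (π × 0.875²) = 0.019956. Accumulating E over each segment gives final E = 2.1351.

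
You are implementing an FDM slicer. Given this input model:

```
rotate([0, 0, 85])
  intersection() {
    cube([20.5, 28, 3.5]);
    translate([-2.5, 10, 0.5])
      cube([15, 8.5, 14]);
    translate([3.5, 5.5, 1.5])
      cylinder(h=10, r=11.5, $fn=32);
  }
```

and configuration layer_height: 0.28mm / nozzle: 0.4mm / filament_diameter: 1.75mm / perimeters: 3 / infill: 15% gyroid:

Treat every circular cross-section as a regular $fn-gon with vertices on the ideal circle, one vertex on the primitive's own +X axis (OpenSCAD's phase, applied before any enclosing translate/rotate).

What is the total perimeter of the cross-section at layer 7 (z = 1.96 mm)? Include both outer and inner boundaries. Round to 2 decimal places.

At z = 1.96 mm: the cube (footprint 20.5×28) is included at this height (perimeter 97.00 mm); the cube at (-2.5, 10) is present — its section is the full 15×8.5 rectangle (perimeter 47.00 mm); the r=11.5 cylinder at (3.5, 5.5) contributes a regular 32-gon of circumradius 11.5 (perimeter = 2·32·11.500·sin(180°/32) = 72.14 mm); Keeping only the common overlap: the 15×8.5 cube at (-2.5, 10) partially overlaps the 20.5×28 cube; clipping to the common part keeps 106.25 mm²; the r=11.5 cylinder at (3.5, 5.5) partially overlaps the running intersection; clipping to the common part keeps 74.50 mm² — boundary = 35.43 mm; (whole slice rotated 85° about Z — lengths, areas and connectivity unchanged). Overall, the cross-section is a single solid region. Total boundary length (outer) = 35.43 mm.

35.43 mm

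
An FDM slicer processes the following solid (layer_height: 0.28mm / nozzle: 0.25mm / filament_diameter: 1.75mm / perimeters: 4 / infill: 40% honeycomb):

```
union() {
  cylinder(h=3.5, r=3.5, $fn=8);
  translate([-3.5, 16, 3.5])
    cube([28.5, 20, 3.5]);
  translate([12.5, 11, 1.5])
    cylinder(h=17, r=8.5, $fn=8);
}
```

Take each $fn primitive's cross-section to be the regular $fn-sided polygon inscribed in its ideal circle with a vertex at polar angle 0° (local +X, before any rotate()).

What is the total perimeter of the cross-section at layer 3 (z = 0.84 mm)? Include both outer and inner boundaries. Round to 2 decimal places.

At z = 0.84 mm: the cylinder: section is a regular 8-gon, circumradius r=3.5 (perimeter = 2·8·3.500·sin(180°/8) = 21.43 mm); the cube at (-3.5, 16) is absent (z outside [3.5, 7]); the cylinder at (12.5, 11) is absent (z outside [1.5, 18.5]); Merging all regions: only the r=3.5 cylinder is present, so the union is just that shape — boundary = 21.43 mm. Overall, the cross-section is a single solid region. Total boundary length (outer) = 21.43 mm.

21.43 mm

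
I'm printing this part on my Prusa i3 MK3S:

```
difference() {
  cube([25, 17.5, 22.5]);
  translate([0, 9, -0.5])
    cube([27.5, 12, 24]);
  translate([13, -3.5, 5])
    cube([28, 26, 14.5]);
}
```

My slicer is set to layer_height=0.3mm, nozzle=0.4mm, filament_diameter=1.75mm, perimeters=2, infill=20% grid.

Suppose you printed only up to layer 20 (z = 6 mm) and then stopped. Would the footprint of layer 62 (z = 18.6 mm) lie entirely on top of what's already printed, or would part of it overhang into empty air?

Compare the two slices. At z = 6: the 25×17.5 cube contributes its full rectangle (area 437.50 mm²); the cube at (0, 9) (footprint 27.5×12) is included at this height (area 330.00 mm²); the cube at (13, -3.5) (footprint 28×26) is included at this height (area 728.00 mm²); Taking the first minus the rest: starting from the 25×17.5 cube (437.50 mm²), the 27.5×12 cube at (0, 9) partially overlaps it — only the 212.50 mm² overlap (of its 330.00 mm²) is removed, clipping the outline; the 28×26 cube at (13, -3.5) partially overlaps it — only the 108.00 mm² overlap (of its 728.00 mm²) is removed, clipping the outline — area = 117.00 mm². At z = 18.6: the cube (footprint 25×17.5) is included at this height (area 437.50 mm²); the 27.5×12 cube at (0, 9) contributes its full rectangle (area 330.00 mm²); the 28×26 cube at (13, -3.5) contributes its full rectangle (area 728.00 mm²); After the difference (first − rest): starting from the 25×17.5 cube (437.50 mm²), the 27.5×12 cube at (0, 9) partially overlaps it — only the 212.50 mm² overlap (of its 330.00 mm²) is removed, clipping the outline; the 28×26 cube at (13, -3.5) partially overlaps it — only the 108.00 mm² overlap (of its 728.00 mm²) is removed, clipping the outline — area = 117.00 mm². Checking containment: the cross-section at z = 18.6 is a subset of the cross-section at z = 6.

entirely on top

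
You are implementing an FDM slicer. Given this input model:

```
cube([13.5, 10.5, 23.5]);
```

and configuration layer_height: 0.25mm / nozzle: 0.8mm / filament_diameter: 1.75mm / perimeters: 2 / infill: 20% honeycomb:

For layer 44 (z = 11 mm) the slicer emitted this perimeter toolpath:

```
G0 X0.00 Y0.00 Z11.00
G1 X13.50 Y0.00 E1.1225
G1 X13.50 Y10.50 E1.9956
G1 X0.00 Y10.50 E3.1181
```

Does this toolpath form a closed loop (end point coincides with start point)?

no

Start point (G0): (0.00, 0.00). End point (last G1): the path does not return to the start — open.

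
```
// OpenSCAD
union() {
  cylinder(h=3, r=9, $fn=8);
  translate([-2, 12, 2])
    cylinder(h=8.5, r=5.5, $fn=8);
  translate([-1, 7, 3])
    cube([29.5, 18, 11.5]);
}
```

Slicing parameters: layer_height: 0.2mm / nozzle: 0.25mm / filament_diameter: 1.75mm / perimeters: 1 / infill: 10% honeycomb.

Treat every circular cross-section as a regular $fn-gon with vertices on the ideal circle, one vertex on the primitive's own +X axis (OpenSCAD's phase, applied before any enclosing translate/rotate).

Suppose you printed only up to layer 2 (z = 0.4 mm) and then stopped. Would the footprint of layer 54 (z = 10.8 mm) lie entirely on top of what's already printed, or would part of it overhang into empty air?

part overhangs

Compare the two slices. At z = 0.4: the r=9 cylinder contributes a regular 8-gon of circumradius 9 (area = (8/2)·9.000²·sin(360°/8) = 229.10 mm²); the cylinder at (-2, 12) is not intersected at this z (z outside [2, 10.5]); the cube at (-1, 7) is not intersected at this z (z outside [3, 14.5]); Combining (union): only the r=9 cylinder is present, so the union is just that shape — area = 229.10 mm². At z = 10.8: the cylinder is absent (z outside [0, 3]); the cylinder at (-2, 12) is not intersected at this z (z outside [2, 10.5]); the cube at (-1, 7) is present — its section is the full 29.5×18 rectangle (area 531.00 mm²); Merging all regions: only the 29.5×18 cube at (-1, 7) is present, so the union is just that shape — area = 531.00 mm². Checking containment: at z = 10.8 the cross-section extends beyond the z = 0.4 cross-section by about 524.38 mm².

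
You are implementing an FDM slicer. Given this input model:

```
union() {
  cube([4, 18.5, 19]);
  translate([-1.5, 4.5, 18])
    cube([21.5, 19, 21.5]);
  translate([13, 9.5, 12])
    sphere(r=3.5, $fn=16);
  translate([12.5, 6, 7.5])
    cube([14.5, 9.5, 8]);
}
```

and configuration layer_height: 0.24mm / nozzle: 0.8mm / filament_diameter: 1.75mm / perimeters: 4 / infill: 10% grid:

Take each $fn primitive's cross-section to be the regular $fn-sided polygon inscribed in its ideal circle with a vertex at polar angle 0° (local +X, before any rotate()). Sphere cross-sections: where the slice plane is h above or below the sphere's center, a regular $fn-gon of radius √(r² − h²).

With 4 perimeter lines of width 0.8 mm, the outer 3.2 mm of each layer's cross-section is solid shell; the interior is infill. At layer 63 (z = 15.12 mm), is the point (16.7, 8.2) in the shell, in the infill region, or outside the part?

shell

At z = 15.12 mm: the cube (footprint 4×18.5) is included at this height; the cube at (-1.5, 4.5) is not intersected at this z (z outside [18, 39.5]); the sphere at (13, 9.5): section is a regular 16-gon, circumradius = √(r²−h²) = √(3.5²−3.12²) = 1.586; the 14.5×9.5 cube at (12.5, 6) contributes its full rectangle; Merging all regions: the regions partially overlap (shared area 5.39 mm²), so overlapping operands fuse into one piece — 2 connected regions. Overall, the cross-section has 2 separate islands. The nearest boundary edge runs (27.00, 6.00)→(12.50, 6.00); distance from the point to it = 2.20 mm. (Shell/infill is judged within the island containing the point — the largest one.) The point is inside the cross-section, 2.20 mm from the nearest boundary — within the 3.2 mm shell band (4 × 0.8).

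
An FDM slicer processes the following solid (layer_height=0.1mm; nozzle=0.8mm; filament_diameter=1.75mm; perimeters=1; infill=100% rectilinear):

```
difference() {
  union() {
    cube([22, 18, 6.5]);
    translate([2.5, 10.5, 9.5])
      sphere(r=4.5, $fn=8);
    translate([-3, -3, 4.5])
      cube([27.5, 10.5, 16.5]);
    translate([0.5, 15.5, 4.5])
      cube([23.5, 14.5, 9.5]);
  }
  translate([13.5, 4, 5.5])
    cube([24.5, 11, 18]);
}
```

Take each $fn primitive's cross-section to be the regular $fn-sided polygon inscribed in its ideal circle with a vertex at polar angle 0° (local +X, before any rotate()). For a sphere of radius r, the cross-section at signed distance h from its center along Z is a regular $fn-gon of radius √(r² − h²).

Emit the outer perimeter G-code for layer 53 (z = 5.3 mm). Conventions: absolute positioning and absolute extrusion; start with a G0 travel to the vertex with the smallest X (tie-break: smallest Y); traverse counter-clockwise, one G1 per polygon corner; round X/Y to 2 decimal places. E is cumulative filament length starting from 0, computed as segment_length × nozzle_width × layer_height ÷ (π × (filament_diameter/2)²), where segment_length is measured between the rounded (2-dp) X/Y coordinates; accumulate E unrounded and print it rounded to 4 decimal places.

G0 X-3.00 Y-3.00 Z5.30
G1 X24.50 Y-3.00 E0.9147
G1 X24.50 Y7.50 E1.2639
G1 X22.00 Y7.50 E1.3470
G1 X22.00 Y15.50 E1.6131
G1 X24.00 Y15.50 E1.6796
G1 X24.00 Y30.00 E2.1619
G1 X0.50 Y30.00 E2.9435
G1 X0.50 Y18.00 E3.3426
G1 X0.00 Y18.00 E3.3593
G1 X0.00 Y7.50 E3.7085
G1 X-3.00 Y7.50 E3.8083
G1 X-3.00 Y-3.00 E4.1575

At z = 5.3 mm: the 22×18 cube contributes its full rectangle; the r=4.5 sphere at (2.5, 10.5) contributes a regular 8-gon of circumradius √(4.5²−4.2²) = 1.616; the cube at (-3, -3) is present — its section is the full 27.5×10.5 rectangle; the cube at (0.5, 15.5) is present — its section is the full 23.5×14.5 rectangle; Taking the union: the regions partially overlap (shared area 226.13 mm²), so overlapping operands fuse into one piece — 1 connected region; the cube at (13.5, 4) does not reach this height (z outside [5.5, 23.5]); After the difference (first − rest): none of the subtracted shapes is present at this height, so that combined region is unchanged — 1 connected region. The outline is a single polygon with 12 vertices. Extrusion per mm of travel: 0.8 × 0.1 / (π × 0.875²) = 0.033260. Accumulating E over each segment gives final E = 4.1575.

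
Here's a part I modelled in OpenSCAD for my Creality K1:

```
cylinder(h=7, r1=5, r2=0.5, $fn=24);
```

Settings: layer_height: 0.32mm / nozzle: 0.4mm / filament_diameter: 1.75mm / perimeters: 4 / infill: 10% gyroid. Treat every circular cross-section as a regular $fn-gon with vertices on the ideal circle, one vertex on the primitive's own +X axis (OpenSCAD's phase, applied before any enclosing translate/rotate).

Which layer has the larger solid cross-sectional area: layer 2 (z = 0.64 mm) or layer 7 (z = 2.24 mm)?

Layer 2 (z = 0.64): the cone: at t=0.091 of its height the radius interpolates to r₁+(r₂−r₁)t = 4.589, giving a regular 24-gon of that circumradius (area = (24/2)·4.589²·sin(360°/24) = 65.39 mm²). So its area = 65.39 mm². Layer 7 (z = 2.24): the cone: at t=0.320 of its height the radius interpolates to r₁+(r₂−r₁)t = 3.560, giving a regular 24-gon of that circumradius (area = (24/2)·3.560²·sin(360°/24) = 39.36 mm²). So its area = 39.36 mm². Layer 2 is larger (65.39 vs 39.36 mm²).

layer 2 (z = 0.64 mm)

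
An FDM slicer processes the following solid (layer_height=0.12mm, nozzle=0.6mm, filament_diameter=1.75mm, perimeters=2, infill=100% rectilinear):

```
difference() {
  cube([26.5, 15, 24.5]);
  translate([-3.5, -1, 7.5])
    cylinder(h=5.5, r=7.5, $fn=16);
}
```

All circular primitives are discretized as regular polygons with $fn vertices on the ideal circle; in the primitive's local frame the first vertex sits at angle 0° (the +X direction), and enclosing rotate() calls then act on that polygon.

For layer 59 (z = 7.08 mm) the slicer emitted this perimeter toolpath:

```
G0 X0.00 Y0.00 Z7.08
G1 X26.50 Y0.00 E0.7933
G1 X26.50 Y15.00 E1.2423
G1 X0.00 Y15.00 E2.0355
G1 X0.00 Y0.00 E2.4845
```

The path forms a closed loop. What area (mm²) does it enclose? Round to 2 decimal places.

Apply the shoelace formula to the sequence of (X, Y) vertices; enclosed area = 397.50 mm².

397.50 mm²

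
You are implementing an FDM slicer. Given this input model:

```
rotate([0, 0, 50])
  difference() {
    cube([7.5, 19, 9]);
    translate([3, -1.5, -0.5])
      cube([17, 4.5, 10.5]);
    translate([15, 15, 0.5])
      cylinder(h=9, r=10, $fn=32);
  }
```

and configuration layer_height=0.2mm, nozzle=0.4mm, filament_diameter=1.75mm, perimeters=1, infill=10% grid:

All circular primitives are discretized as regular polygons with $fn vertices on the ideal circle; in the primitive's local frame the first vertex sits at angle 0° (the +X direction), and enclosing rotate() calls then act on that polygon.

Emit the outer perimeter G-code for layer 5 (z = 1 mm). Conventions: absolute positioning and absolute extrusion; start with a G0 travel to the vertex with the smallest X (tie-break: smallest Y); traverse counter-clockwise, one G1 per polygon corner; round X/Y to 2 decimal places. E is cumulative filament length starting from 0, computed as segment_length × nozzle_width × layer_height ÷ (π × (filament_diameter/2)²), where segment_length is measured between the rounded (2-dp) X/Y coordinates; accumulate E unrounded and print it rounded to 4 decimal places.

At z = 1 mm: the cube (footprint 7.5×19) is included at this height; the cube at (3, -1.5) (footprint 17×4.5) is included at this height; the r=10 cylinder at (15, 15) contributes a regular 32-gon of circumradius 10; Taking the first minus the rest: starting from the 7.5×19 cube, the 17×4.5 cube at (3, -1.5) partially overlaps it — only the 13.50 mm² overlap (of its 76.50 mm²) is removed, clipping the outline; the r=10 cylinder at (15, 15) partially overlaps it — only the 19.88 mm² overlap (of its 312.14 mm²) is removed, clipping the outline — 1 connected region; (whole slice rotated 50° about Z — lengths, areas and connectivity unchanged). The outline is a single polygon with 13 vertices. Extrusion per mm of travel: 0.4 × 0.2 / (π × 0.875²) = 0.033260. Accumulating E over each segment gives final E = 1.7325.

G0 X-14.55 Y12.21 Z1.00
G1 X0.00 Y0.00 E0.6318
G1 X1.93 Y2.30 E0.7316
G1 X-0.37 Y4.23 E0.8315
G1 X2.52 Y7.67 E0.9809
G1 X-1.65 Y11.18 E1.1622
G1 X-2.94 Y11.19 E1.2051
G1 X-4.86 Y11.60 E1.2704
G1 X-6.66 Y12.37 E1.3355
G1 X-8.28 Y13.47 E1.4007
G1 X-9.65 Y14.87 E1.4658
G1 X-10.72 Y16.51 E1.5309
G1 X-10.79 Y16.70 E1.5377
G1 X-14.55 Y12.21 E1.7325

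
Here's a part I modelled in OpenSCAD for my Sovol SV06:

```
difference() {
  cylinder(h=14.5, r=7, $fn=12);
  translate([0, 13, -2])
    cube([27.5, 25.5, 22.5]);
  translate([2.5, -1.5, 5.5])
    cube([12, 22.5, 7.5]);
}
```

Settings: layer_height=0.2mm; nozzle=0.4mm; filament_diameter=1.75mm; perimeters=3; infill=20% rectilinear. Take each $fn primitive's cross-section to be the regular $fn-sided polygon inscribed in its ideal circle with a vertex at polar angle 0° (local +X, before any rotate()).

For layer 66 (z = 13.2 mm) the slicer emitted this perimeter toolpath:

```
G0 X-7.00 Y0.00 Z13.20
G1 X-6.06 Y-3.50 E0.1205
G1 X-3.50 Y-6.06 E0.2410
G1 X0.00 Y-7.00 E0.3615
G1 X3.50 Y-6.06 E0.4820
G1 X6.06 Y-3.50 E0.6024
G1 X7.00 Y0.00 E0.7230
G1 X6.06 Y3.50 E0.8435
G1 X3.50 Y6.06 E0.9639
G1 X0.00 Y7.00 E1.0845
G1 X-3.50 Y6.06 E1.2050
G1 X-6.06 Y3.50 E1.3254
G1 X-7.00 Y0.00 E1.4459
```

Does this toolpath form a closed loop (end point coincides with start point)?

Start point (G0): (-7.00, 0.00). End point (last G1): the path returns to the start — closed.

yes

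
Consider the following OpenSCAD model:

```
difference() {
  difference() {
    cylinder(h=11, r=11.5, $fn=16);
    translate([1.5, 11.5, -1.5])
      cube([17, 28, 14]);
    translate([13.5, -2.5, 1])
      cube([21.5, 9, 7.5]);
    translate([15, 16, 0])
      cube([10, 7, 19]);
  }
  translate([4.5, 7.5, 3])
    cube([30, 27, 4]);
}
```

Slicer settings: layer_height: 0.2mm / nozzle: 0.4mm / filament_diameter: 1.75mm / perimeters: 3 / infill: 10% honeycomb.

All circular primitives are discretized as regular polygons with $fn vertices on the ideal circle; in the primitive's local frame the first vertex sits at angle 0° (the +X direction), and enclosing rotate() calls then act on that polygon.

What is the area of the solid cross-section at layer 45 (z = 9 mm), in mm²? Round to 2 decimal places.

At z = 9 mm: the r=11.5 cylinder contributes a regular 16-gon of circumradius 11.5 (area = (16/2)·11.500²·sin(360°/16) = 404.88 mm²); the cube at (1.5, 11.5) is present — its section is the full 17×28 rectangle (area 476.00 mm²); the cube at (13.5, -2.5) does not reach this height (z outside [1, 8.5]); the 10×7 cube at (15, 16) contributes its full rectangle (area 70.00 mm²); Subtracting the remaining from the first: starting from the r=11.5 cylinder (404.88 mm²), the 17×28 cube at (1.5, 11.5) misses the remaining region (no effect); the 10×7 cube at (15, 16) misses the remaining region (no effect) — area = 404.88 mm²; the cube at (4.5, 7.5) does not reach this height (z outside [3, 7]); Subtracting the remaining from the first: none of the subtracted shapes is present at this height, so that combined region is unchanged — area = 404.88 mm². Overall, the cross-section is a single solid region. Net area = 404.88 mm².

404.88 mm²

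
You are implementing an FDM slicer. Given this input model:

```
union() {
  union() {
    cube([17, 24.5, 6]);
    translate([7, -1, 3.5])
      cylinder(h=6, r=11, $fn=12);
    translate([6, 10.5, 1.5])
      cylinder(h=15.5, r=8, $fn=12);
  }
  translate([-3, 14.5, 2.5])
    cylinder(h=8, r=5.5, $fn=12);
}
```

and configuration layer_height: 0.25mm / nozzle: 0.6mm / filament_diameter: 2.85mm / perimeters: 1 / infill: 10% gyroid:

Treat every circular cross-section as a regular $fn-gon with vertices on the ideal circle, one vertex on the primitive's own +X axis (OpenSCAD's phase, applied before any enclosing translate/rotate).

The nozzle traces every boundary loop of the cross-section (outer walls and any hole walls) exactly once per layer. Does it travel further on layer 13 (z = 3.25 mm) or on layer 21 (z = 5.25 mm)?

Layer 13 (z = 3.25): the cube is present — its section is the full 17×24.5 rectangle (perimeter 83.00 mm); the cylinder at (7, -1) does not reach this height (z outside [3.5, 9.5]); the r=8 cylinder at (6, 10.5) contributes a regular 12-gon of circumradius 8 (perimeter = 2·12·8.000·sin(180°/12) = 49.69 mm); Combining (union): the regions partially overlap (shared area 179.43 mm²), so the edge portions inside another operand are dropped and the merged outline is re-measured after clipping — boundary = 84.05 mm; the r=5.5 cylinder at (-3, 14.5) contributes a regular 12-gon of circumradius 5.5 (perimeter = 2·12·5.500·sin(180°/12) = 34.16 mm); Combining (union): the regions partially overlap (shared area 22.84 mm²), so the edge portions inside another operand are dropped and the merged outline is re-measured after clipping — boundary = 95.46 mm. So its perimeter = 95.46 mm. Layer 21 (z = 5.25): the cube (footprint 17×24.5) is included at this height (perimeter 83.00 mm); the r=11 cylinder at (7, -1) gives a regular 12-gon of circumradius 11 (constant along its height) (perimeter = 2·12·11.000·sin(180°/12) = 68.33 mm); the r=8 cylinder at (6, 10.5) contributes a regular 12-gon of circumradius 8 (perimeter = 2·12·8.000·sin(180°/12) = 49.69 mm); Merging all regions: the regions partially overlap (shared area 321.45 mm²), so the edge portions inside another operand are dropped and the merged outline is re-measured after clipping — boundary = 103.98 mm; the cylinder at (-3, 14.5): section is a regular 12-gon, circumradius r=5.5 (perimeter = 2·12·5.500·sin(180°/12) = 34.16 mm); Taking the union: the regions partially overlap (shared area 22.84 mm²), so the edge portions inside another operand are dropped and the merged outline is re-measured after clipping — boundary = 115.39 mm. So its perimeter = 115.39 mm. Layer 21 is larger (115.39 vs 95.46 mm).

layer 21 (z = 5.25 mm)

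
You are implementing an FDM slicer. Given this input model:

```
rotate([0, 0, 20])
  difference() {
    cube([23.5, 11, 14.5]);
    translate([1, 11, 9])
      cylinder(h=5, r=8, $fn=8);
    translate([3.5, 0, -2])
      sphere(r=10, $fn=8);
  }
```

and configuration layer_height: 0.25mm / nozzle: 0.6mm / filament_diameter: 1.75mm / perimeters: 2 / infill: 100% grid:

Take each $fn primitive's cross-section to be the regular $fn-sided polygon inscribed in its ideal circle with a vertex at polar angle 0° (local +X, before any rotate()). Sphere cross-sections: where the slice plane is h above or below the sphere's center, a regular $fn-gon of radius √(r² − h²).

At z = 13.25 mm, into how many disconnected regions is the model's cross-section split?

1

At z = 13.25 mm: the cube (footprint 23.5×11) is included at this height; the r=8 cylinder at (1, 11) gives a regular 8-gon of circumradius 8 (constant along its height); the sphere at (3.5, 0) is absent (|z−center|=15.250 > r=10); Taking the first minus the rest: starting from the 23.5×11 cube, the r=8 cylinder at (1, 11) partially overlaps it — only the 53.05 mm² overlap (of its 181.02 mm²) is removed, clipping the outline — 1 connected region; (whole slice rotated 20° about Z — lengths, areas and connectivity unchanged). The result has 1 disconnected region.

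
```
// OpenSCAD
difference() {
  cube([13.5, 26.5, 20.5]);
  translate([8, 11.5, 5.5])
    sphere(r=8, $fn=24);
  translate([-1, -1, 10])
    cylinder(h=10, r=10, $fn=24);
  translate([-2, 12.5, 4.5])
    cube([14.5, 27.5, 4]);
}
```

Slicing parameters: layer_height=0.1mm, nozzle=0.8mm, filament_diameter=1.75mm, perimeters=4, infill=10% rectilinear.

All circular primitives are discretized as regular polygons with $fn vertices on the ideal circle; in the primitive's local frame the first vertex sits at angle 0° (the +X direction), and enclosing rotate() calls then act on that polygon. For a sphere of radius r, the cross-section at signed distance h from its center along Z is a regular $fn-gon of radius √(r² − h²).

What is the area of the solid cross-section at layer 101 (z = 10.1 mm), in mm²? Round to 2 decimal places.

At z = 10.1 mm: the 13.5×26.5 cube contributes its full rectangle (area 357.75 mm²); the r=8 sphere at (8, 11.5) slices to a regular 24-gon of circumradius 6.545 (√(r²−h²) with h=4.6 from center) (area = (24/2)·6.545²·sin(360°/24) = 133.05 mm²); the r=10 cylinder at (-1, -1) gives a regular 24-gon of circumradius 10 (constant along its height) (area = (24/2)·10.000²·sin(360°/24) = 310.58 mm²); the cube at (-2, 12.5) is absent (z outside [4.5, 8.5]); After the difference (first − rest): starting from the 13.5×26.5 cube (357.75 mm²), the r=8 sphere at (8, 11.5) partially overlaps it — only the 128.29 mm² overlap (of its 133.05 mm²) is removed, clipping the outline; the r=10 cylinder at (-1, -1) partially overlaps it — only the 54.81 mm² overlap (of its 310.58 mm²) is removed, clipping the outline — area = 174.65 mm². Overall, the cross-section has 2 separate islands. Net area = 174.65 mm².

174.65 mm²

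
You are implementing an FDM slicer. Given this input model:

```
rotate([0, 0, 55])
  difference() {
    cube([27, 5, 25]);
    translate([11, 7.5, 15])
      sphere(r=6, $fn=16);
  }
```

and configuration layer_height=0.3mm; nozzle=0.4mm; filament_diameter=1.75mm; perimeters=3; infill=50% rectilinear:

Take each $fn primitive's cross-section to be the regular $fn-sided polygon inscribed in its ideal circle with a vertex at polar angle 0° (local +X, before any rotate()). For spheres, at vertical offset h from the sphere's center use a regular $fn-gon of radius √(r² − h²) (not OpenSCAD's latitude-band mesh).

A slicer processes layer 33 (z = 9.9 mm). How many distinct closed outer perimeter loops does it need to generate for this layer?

1

At z = 9.9 mm: the cube is present — its section is the full 27×5 rectangle; the r=6 sphere at (11, 7.5) slices to a regular 16-gon of circumradius 3.161 (√(r²−h²) with h=5.1 from center); Taking the first minus the rest: starting from the 27×5 cube, the r=6 sphere at (11, 7.5) partially overlaps it — only the 1.57 mm² overlap (of its 30.58 mm²) is removed, clipping the outline — 1 connected region; (rotated 55° about Z; rotation is an isometry so areas/perimeters/island counts are preserved). The result has 1 disconnected region.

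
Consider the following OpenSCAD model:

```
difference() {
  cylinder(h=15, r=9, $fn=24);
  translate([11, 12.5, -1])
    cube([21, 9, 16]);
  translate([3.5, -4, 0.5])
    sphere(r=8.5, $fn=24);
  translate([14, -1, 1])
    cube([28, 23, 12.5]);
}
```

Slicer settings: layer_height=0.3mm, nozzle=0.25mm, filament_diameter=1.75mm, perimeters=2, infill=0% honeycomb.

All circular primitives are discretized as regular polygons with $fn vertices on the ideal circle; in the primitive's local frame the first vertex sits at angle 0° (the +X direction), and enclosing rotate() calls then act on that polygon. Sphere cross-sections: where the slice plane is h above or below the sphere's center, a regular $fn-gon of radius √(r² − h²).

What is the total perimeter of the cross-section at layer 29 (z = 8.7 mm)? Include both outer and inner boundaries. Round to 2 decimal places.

70.41 mm

At z = 8.7 mm: the r=9 cylinder contributes a regular 24-gon of circumradius 9 (perimeter = 2·24·9.000·sin(180°/24) = 56.39 mm); the cube at (11, 12.5) (footprint 21×9) is included at this height (perimeter 60.00 mm); the r=8.5 sphere at (3.5, -4) slices to a regular 24-gon of circumradius 2.238 (√(r²−h²) with h=8.2 from center) (perimeter = 2·24·2.238·sin(180°/24) = 14.02 mm); the cube at (14, -1) is present — its section is the full 28×23 rectangle (perimeter 102.00 mm); Taking the first minus the rest: starting from the r=9 cylinder, the 21×9 cube at (11, 12.5) misses the remaining region (no effect); the r=8.5 sphere at (3.5, -4) lies wholly inside it (removes its full 15.56 mm² and its 14.02 mm outline becomes a hole wall); the 28×23 cube at (14, -1) misses the remaining region (no effect) — boundary (outer + 1 inner loop) = 70.41 mm. Overall, the cross-section is one region with 1 hole. Total boundary length (outer + inner) = 70.41 mm.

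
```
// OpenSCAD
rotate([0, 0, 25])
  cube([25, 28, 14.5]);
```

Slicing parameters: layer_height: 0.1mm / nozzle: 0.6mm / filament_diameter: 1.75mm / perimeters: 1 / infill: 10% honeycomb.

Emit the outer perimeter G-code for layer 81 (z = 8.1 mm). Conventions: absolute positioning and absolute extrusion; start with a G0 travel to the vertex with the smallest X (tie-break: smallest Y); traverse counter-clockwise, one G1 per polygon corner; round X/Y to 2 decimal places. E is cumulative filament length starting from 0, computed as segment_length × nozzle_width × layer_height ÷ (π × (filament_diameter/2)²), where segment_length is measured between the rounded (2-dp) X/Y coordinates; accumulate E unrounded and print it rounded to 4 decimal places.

At z = 8.1 mm: the 25×28 cube contributes its full rectangle; (rotated 25° about Z; rotation is an isometry so areas/perimeters/island counts are preserved). The outline is a single polygon with 4 vertices. Extrusion per mm of travel: 0.6 × 0.1 / (π × 0.875²) = 0.024945. Accumulating E over each segment gives final E = 2.6440.

G0 X-11.83 Y25.38 Z8.10
G1 X0.00 Y0.00 E0.6985
G1 X22.66 Y10.57 E1.3222
G1 X10.82 Y35.94 E2.0206
G1 X-11.83 Y25.38 E2.6440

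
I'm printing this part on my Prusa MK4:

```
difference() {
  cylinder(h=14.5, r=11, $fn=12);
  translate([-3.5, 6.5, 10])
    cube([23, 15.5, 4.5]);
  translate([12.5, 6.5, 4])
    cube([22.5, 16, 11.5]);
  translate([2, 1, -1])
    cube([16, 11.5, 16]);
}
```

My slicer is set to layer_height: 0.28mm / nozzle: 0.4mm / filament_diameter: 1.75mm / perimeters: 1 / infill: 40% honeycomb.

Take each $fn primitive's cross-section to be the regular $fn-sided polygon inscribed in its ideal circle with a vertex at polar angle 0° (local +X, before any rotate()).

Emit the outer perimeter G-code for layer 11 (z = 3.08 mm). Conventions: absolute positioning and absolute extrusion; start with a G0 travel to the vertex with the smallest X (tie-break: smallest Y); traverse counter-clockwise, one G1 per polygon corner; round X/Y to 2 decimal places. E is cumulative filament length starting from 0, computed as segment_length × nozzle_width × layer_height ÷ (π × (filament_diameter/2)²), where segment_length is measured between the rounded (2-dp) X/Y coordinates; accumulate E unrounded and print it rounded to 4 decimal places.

G0 X-11.00 Y0.00 Z3.08
G1 X-9.53 Y-5.50 E0.2651
G1 X-5.50 Y-9.53 E0.5305
G1 X0.00 Y-11.00 E0.7956
G1 X5.50 Y-9.53 E1.0607
G1 X9.53 Y-5.50 E1.3260
G1 X11.00 Y0.00 E1.5911
G1 X10.73 Y1.00 E1.6394
G1 X2.00 Y1.00 E2.0459
G1 X2.00 Y10.46 E2.4864
G1 X0.00 Y11.00 E2.5828
G1 X-5.50 Y9.53 E2.8479
G1 X-9.53 Y5.50 E3.1133
G1 X-11.00 Y0.00 E3.3784

At z = 3.08 mm: the r=11 cylinder contributes a regular 12-gon of circumradius 11; the cube at (-3.5, 6.5) is not intersected at this z (z outside [10, 14.5]); the cube at (12.5, 6.5) does not reach this height (z outside [4, 15.5]); the cube at (2, 1) is present — its section is the full 16×11.5 rectangle; Subtracting the remaining from the first: starting from the r=11 cylinder, the 16×11.5 cube at (2, 1) partially overlaps it — only the 60.42 mm² overlap (of its 184.00 mm²) is removed, clipping the outline — 1 connected region. The outline is a single polygon with 13 vertices. Extrusion per mm of travel: 0.4 × 0.28 / (π × 0.875²) = 0.046564. Accumulating E over each segment gives final E = 3.3784.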